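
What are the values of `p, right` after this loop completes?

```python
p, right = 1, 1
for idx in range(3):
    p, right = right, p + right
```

Fibonacci: after 3 iterations
`p, right` takes the values: (1, 1) → (1, 2) → (2, 3) → (3, 5)

Answer: 3, 5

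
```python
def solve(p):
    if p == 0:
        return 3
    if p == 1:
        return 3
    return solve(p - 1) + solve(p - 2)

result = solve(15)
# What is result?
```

Build up from base cases: solve(0)=3, solve(1)=3, solve(2)=6, solve(3)=9, solve(4)=15, solve(5)=24, solve(6)=39, ..., solve(15)=2961

Answer: 2961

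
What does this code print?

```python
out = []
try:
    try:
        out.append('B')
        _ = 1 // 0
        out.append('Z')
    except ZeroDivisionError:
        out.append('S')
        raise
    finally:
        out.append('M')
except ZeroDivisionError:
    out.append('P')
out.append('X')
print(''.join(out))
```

Execution trace: 'B' (inner try body) → 'S' (inner except ZeroDivisionError) → 'M' (inner finally) → 'P' (outer except ZeroDivisionError) → 'X' (after the try/except). Output: BSMPX

Answer: BSMPX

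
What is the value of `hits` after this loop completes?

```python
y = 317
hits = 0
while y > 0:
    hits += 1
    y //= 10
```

Count digits by repeated division by 10
`hits` takes the values: 0 → 1 → 2 → 3

Answer: 3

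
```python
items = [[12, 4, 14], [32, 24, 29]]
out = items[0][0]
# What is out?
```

Trace:
`items = [[12, 4, 14], [32, 24, 29]]` → items = [[12, 4, 14], [32, 24, 29]]
`out = items[0][0]` → out = 12
So out = 12

Answer: 12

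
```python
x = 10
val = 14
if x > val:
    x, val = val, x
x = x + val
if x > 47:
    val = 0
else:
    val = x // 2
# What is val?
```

Trace:
`x = 10` → x = 10
`val = 14` → val = 14
`if x > val: ...` → x > val is False → no variable changes
`x = x + val` → x = 24
`if x > 47: ...` → x > 47 is False, take else branch → val = 12
So val = 12

Answer: 12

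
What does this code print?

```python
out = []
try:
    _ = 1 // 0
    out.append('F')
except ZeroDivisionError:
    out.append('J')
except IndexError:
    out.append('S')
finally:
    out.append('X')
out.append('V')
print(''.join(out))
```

Execution trace: 'J' (except ZeroDivisionError) → 'X' (finally) → 'V' (after the try/except). Output: JXV

Answer: JXV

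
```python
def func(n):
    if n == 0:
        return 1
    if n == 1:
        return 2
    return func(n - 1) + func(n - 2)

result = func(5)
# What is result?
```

Build up from base cases: func(0)=1, func(1)=2, func(2)=3, func(3)=5, func(4)=8, func(5)=13

Answer: 13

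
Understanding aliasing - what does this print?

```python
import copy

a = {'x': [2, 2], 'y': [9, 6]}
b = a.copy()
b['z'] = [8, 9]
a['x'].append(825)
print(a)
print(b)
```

Key concept: shallow copy of dict with mutable values.
Step by step:
`a = {'x': [2, 2], 'y': [9, 6]}` → a = {'x': [2, 2], 'y': [9, 6]}
`b = a.copy()` → b = {'x': [2, 2], 'y': [9, 6]}
`b['z'] = [8, 9]` → b = {'x': [2, 2], 'y': [9, 6], 'z': [8, 9]}
`a['x'].append(825)` → a = {'x': [2, 2, 825], 'y': [9, 6]}; b = {'x': [2, 2, 825], 'y': [9, 6], 'z': [8, 9]}
`print(a)` → prints {'x': [2, 2, 825], 'y': [9, 6]}
`print(b)` → prints {'x': [2, 2, 825], 'y': [9, 6], 'z': [8, 9]}

Answer:
{'x': [2, 2, 825], 'y': [9, 6]}
{'x': [2, 2, 825], 'y': [9, 6], 'z': [8, 9]}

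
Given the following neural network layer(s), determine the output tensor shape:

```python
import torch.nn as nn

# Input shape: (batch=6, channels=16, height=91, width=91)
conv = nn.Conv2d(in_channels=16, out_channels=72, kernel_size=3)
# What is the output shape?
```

Input: (6, 16, 91, 91) -> Output: (6, 72, 89, 89)

Answer: (6, 72, 89, 89)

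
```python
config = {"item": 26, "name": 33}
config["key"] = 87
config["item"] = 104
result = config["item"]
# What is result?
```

Trace:
`config = {"item": 26, "name": 33}` → config = {'item': 26, 'name': 33}
`config["key"] = 87` → config = {'item': 26, 'name': 33, 'key': 87}
`config["item"] = 104` → config = {'item': 104, 'name': 33, 'key': 87}
`result = config["item"]` → result = 104
So result = 104

Answer: 104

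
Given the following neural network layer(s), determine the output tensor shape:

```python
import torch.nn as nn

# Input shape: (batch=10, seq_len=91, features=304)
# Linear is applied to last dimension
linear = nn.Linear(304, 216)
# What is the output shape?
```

Input: (10, 91, 304) -> Output: (10, 91, 216)

Answer: (10, 91, 216)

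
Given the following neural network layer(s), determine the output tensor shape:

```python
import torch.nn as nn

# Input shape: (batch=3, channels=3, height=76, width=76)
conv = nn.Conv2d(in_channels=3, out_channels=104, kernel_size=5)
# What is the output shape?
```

Input: (3, 3, 76, 76) -> Output: (3, 104, 72, 72)

Answer: (3, 104, 72, 72)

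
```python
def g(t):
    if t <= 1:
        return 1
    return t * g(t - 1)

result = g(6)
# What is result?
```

g(6) = 6 * 5 * 4 * 3 * 2 * 1 = 720

Answer: 720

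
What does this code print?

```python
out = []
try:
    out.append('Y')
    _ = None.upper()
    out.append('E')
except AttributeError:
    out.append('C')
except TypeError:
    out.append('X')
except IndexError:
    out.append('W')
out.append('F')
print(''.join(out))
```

Execution trace: 'Y' (try body) → 'C' (except AttributeError) → 'F' (after the try/except). Output: YCF

Answer: YCF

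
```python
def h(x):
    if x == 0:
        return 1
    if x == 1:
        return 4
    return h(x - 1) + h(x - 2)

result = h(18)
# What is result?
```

Build up from base cases: h(0)=1, h(1)=4, h(2)=5, h(3)=9, h(4)=14, h(5)=23, h(6)=37, ..., h(18)=11933

Answer: 11933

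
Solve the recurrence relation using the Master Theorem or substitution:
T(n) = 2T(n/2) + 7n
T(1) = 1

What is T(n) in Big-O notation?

By Master Theorem: a=2, b=2, f(n)=7n. Since log_2(2) = 1 and f(n) = Θ(n^1), Case 2 applies. T(n) = O(n log n).

Answer: O(n log n)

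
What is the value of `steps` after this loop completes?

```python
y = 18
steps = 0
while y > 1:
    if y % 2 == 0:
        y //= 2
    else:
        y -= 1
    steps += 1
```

Steps to reduce 18 to 1
`steps` takes the values: 0 → 1 → 2 → 3 → 4 → 5

Answer: 5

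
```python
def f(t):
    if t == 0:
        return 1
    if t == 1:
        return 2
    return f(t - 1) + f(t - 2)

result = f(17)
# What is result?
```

Build up from base cases: f(0)=1, f(1)=2, f(2)=3, f(3)=5, f(4)=8, f(5)=13, f(6)=21, ..., f(17)=4181

Answer: 4181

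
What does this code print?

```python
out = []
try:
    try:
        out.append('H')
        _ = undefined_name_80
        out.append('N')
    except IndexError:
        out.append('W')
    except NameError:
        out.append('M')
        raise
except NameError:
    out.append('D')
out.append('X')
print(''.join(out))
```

Execution trace: 'H' (inner try body) → 'M' (inner except NameError) → 'D' (outer except NameError) → 'X' (after the try/except). Output: HMDX

Answer: HMDX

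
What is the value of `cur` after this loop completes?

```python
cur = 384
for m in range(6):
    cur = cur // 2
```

Halve 6 times: 384 // 2^6 = 6
`cur` takes the values: 384 → 192 → 96 → 48 → 24 → 12 → 6

Answer: 6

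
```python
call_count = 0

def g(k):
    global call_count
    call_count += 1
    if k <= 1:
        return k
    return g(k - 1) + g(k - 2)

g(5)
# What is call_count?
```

Calls(k) = 1 + Calls(k-1) + Calls(k-2); Calls(0)=Calls(1)=1. For k=5 this gives 15.

Answer: 15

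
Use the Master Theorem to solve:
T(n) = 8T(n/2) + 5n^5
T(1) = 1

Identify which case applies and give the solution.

a=8, b=2, f(n)=5n^5. log_2(8) = 3. Since c=5 > 3 and the regularity condition holds (8(n/2)^5 = (8/2^5)n^5 with 8/2^5 < 1), Case 3 applies: T(n) = Θ(f(n)) = O(n^5).

Answer: O(n^5) - Case 3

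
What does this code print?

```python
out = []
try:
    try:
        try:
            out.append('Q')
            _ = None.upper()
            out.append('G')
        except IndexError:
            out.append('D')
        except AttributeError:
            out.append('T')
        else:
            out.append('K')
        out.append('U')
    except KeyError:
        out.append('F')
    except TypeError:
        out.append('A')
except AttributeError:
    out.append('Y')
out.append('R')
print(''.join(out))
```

Execution trace: 'Q' (inner try body) → 'T' (inner except AttributeError) → 'U' (try body, no exception) → 'R' (after the try/except). Output: QTUR

Answer: QTUR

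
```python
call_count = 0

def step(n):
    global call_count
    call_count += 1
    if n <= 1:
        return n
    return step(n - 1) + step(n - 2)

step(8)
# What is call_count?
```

Calls(n) = 1 + Calls(n-1) + Calls(n-2); Calls(0)=Calls(1)=1. For n=8 this gives 67.

Answer: 67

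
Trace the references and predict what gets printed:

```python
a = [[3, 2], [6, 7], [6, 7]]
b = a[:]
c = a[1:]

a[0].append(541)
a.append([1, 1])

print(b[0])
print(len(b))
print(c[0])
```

Key concept: slice with nested mutation.
Step by step:
`a = [[3, 2], [6, 7], [6, 7]]` → a = [[3, 2], [6, 7], [6, 7]]
`b = a[:]` → b = [[3, 2], [6, 7], [6, 7]]
`c = a[1:]` → c = [[6, 7], [6, 7]]
`a[0].append(541)` → a = [[3, 2, 541], [6, 7], [6, 7]]; b = [[3, 2, 541], [6, 7], [6, 7]]
`a.append([1, 1])` → a = [[3, 2, 541], [6, 7], [6, 7], [1, 1]]
`print(b[0])` → prints [3, 2, 541]
`print(len(b))` → prints 3
`print(c[0])` → prints [6, 7]

Answer:
[3, 2, 541]
3
[6, 7]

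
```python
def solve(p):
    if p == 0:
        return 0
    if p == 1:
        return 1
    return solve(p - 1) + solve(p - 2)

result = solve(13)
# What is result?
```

Build up from base cases: solve(0)=0, solve(1)=1, solve(2)=1, solve(3)=2, solve(4)=3, solve(5)=5, solve(6)=8, ..., solve(13)=233

Answer: 233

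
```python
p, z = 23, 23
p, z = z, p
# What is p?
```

Trace:
`p, z = 23, 23` → p = 23; z = 23
`p, z = z, p` → p = 23; z = 23
So p = 23

Answer: 23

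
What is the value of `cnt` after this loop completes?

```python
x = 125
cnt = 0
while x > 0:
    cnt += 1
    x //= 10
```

Count digits by repeated division by 10
`cnt` takes the values: 0 → 1 → 2 → 3

Answer: 3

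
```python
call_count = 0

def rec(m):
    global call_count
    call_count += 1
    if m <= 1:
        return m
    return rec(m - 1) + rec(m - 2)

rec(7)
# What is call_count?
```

Calls(m) = 1 + Calls(m-1) + Calls(m-2); Calls(0)=Calls(1)=1. For m=7 this gives 41.

Answer: 41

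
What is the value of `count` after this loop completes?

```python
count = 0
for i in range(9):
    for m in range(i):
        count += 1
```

Triangle number: 0+1+2+...+8
`count` takes the values: 0 → 1 → 2 → 3 → 4 → 5 → 6 → 7 → 8 → 9 → 10 → 11 → 12 → 13 → 14 → 15 → 16 → 17 → 18 → 19 → 20 → 21 → 22 → 23 → 24 → 25 → 26 → 27 → 28 → 29 → 30 → 31 → 32 → 33 → 34 → 35 → 36

Answer: 36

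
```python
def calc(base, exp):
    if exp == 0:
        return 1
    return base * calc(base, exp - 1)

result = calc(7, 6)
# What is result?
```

calc(7, 6) = 7 * 7 * 7 * 7 * 7 * 7 = 117649

Answer: 117649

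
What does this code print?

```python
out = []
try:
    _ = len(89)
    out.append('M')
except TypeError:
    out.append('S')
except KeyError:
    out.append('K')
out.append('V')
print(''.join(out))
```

Execution trace: 'S' (except TypeError) → 'V' (after the try/except). Output: SV

Answer: SV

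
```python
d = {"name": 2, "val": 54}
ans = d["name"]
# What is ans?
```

Trace:
`d = {"name": 2, "val": 54}` → d = {'name': 2, 'val': 54}
`ans = d["name"]` → ans = 2
So ans = 2

Answer: 2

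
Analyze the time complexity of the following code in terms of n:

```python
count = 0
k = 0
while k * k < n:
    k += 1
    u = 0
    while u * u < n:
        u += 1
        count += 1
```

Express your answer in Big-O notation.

Each loop level contributes: √n × √n. Multiplying the contributions gives O(n).

Answer: O(n)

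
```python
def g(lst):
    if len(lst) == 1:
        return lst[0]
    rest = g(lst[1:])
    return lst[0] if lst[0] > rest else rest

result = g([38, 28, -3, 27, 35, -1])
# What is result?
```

Recursive max over [38, 28, -3, 27, 35, -1] = 38

Answer: 38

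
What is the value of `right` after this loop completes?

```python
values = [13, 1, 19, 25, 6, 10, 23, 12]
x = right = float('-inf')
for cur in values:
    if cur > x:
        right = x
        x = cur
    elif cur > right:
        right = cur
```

Second largest (with repeats) in [13, 1, 19, 25, 6, 10, 23, 12]
`right` takes the values: -inf → 1 → 13 → 19 → 23

Answer: 23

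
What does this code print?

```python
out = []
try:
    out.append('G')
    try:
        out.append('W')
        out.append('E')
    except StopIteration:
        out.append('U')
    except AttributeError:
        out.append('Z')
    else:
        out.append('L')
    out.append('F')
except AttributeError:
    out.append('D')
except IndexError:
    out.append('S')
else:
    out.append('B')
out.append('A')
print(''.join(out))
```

Execution trace: 'G' (try body) → 'W' (inner try body) → 'E' (inner try body, no exception) → 'L' (inner else) → 'F' (try body, no exception) → 'B' (else) → 'A' (after the try/except). Output: GWELFBA

Answer: GWELFBA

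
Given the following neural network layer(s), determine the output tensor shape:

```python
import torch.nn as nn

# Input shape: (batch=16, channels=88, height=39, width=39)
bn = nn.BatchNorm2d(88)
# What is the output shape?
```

Input: (16, 88, 39, 39) -> Output: (16, 88, 39, 39)

Answer: (16, 88, 39, 39)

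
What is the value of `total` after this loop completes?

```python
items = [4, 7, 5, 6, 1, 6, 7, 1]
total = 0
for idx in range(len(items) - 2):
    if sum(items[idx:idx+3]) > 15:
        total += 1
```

Count windows with sum > 15
`total` takes the values: 0 → 1 → 2

Answer: 2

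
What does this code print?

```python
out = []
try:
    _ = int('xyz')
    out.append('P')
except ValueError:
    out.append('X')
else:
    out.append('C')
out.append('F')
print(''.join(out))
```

Execution trace: 'X' (except ValueError) → 'F' (after the try/except). Output: XF

Answer: XF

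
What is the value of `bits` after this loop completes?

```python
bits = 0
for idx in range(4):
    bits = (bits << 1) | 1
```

Build 4 consecutive 1-bits: 0b1111
`bits` takes the values: 0 → 1 → 3 → 7 → 15

Answer: 15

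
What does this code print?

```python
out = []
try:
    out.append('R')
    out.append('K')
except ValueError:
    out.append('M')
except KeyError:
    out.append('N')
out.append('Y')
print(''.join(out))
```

Execution trace: 'R' (try body) → 'K' (try body, no exception) → 'Y' (after the try/except). Output: RKY

Answer: RKY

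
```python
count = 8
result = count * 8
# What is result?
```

Trace:
`count = 8` → count = 8
`result = count * 8` → result = 64
So result = 64

Answer: 64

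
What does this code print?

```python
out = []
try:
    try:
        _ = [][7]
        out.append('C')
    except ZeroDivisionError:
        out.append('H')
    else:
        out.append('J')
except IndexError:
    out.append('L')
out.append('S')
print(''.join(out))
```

Execution trace: 'L' (outer except IndexError) → 'S' (after the try/except). Output: LS

Answer: LS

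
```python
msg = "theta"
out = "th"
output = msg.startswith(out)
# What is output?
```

Trace:
`msg = "theta"` → msg = 'theta'
`out = "th"` → out = 'th'
`output = msg.startswith(out)` → output = True
So output = True

Answer: True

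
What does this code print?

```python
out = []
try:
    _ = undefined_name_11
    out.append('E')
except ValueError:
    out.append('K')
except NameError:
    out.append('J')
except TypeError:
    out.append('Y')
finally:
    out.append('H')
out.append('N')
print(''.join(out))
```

Execution trace: 'J' (except NameError) → 'H' (finally) → 'N' (after the try/except). Output: JHN

Answer: JHN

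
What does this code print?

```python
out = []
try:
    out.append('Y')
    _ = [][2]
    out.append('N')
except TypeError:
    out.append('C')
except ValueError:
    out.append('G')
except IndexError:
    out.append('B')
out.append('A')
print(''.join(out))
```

Execution trace: 'Y' (try body) → 'B' (except IndexError) → 'A' (after the try/except). Output: YBA

Answer: YBA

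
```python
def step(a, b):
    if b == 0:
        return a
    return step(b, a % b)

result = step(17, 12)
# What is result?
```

step(17, 12) -> step(12, 5) -> step(5, 2) -> step(2, 1) -> step(1, 0) -> 1

Answer: 1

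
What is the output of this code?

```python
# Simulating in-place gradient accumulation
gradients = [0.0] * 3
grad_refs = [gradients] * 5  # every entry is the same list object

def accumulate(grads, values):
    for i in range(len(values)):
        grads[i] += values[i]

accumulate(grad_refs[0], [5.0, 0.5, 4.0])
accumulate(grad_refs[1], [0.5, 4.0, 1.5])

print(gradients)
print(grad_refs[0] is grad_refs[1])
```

Key concept: gradient accumulation aliasing.
Step by step:
`gradients = [0.0] * 3` → gradients = [0.0, 0.0, 0.0]
`grad_refs = [gradients] * 5` → grad_refs = [[0.0, 0.0, 0.0], [0.0, 0.0, 0.0], [0.0, 0.0, 0.0], [0.0, 0.0, 0.0], [0.0, 0.0, 0.0]]
`accumulate(grad_refs[0], [5.0, 0.5, 4.0])` → gradients = [5.0, 0.5, 4.0]; grad_refs = [[5.0, 0.5, 4.0], [5.0, 0.5, 4.0], [5.0, 0.5, 4.0], [5.0, 0.5, 4.0], [5.0, 0.5, 4.0]]
`accumulate(grad_refs[1], [0.5, 4.0, 1.5])` → gradients = [5.5, 4.5, 5.5]; grad_refs = [[5.5, 4.5, 5.5], [5.5, 4.5, 5.5], [5.5, 4.5, 5.5], [5.5, 4.5, 5.5], [5.5, 4.5, 5.5]]
`print(gradients)` → prints [5.5, 4.5, 5.5]
`print(grad_refs[0] is grad_refs[1])` → prints True

Answer:
[5.5, 4.5, 5.5]
True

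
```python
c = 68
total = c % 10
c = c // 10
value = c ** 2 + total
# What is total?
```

Trace:
`c = 68` → c = 68
`total = c % 10` → total = 8
`c = c // 10` → c = 6
`value = c ** 2 + total` → value = 44
So total = 8

Answer: 8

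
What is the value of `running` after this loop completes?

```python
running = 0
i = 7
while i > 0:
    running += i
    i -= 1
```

Sum 7 down to 1
`running` takes the values: 0 → 7 → 13 → 18 → 22 → 25 → 27 → 28

Answer: 28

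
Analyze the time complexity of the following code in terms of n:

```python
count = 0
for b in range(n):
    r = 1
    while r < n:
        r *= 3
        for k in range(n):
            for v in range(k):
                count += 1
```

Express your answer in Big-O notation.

Each loop level contributes: n × log n × n × n. Multiplying the contributions gives O(n^3 log n).

Answer: O(n^3 log n)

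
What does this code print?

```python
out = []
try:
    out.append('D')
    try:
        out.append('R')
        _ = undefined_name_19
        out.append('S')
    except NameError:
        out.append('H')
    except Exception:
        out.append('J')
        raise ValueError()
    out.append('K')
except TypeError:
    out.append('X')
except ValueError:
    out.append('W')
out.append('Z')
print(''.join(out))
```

Execution trace: 'D' (try body) → 'R' (inner try body) → 'H' (inner except NameError) → 'K' (try body, no exception) → 'Z' (after the try/except). Output: DRHKZ

Answer: DRHKZ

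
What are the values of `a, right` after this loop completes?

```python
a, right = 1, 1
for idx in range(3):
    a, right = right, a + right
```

Fibonacci: after 3 iterations
`a, right` takes the values: (1, 1) → (1, 2) → (2, 3) → (3, 5)

Answer: 3, 5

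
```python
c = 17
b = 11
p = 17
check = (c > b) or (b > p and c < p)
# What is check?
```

Trace:
`c = 17` → c = 17
`b = 11` → b = 11
`p = 17` → p = 17
`check = (c > b) or (b > p and c < p)` → check = True
So check = True

Answer: True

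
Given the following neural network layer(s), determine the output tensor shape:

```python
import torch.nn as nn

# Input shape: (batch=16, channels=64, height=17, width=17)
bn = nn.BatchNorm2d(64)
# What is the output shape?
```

Input: (16, 64, 17, 17) -> Output: (16, 64, 17, 17)

Answer: (16, 64, 17, 17)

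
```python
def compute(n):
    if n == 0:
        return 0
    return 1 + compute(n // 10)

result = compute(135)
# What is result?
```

Count of digits of 135: 3

Answer: 3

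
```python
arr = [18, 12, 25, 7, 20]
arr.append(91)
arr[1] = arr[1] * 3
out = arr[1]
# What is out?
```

Trace:
`arr = [18, 12, 25, 7, 20]` → arr = [18, 12, 25, 7, 20]
`arr.append(91)` → arr = [18, 12, 25, 7, 20, 91]
`arr[1] = arr[1] * 3` → arr = [18, 36, 25, 7, 20, 91]
`out = arr[1]` → out = 36
So out = 36

Answer: 36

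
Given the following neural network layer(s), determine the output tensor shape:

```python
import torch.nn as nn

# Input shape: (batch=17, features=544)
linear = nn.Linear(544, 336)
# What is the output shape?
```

Input: (17, 544) -> Output: (17, 336)

Answer: (17, 336)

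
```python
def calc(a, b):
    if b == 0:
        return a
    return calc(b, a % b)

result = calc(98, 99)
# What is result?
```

calc(98, 99) -> calc(99, 98) -> calc(98, 1) -> calc(1, 0) -> 1

Answer: 1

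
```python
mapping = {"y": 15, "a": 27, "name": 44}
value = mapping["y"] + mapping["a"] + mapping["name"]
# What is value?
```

Trace:
`mapping = {"y": 15, "a": 27, "name": 44}` → mapping = {'y': 15, 'a': 27, 'name': 44}
`value = mapping["y"] + mapping["a"] + mapping["name"]` → value = 86
So value = 86

Answer: 86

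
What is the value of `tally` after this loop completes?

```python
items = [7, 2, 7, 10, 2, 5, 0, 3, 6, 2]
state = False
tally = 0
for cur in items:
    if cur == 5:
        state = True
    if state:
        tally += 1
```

Count elements after first 5 in [7, 2, 7, 10, 2, 5, 0, 3, 6, 2]
`tally` takes the values: 0 → 1 → 2 → 3 → 4 → 5

Answer: 5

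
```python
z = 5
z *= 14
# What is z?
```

Trace:
`z = 5` → z = 5
`z *= 14` → z = 70
So z = 70

Answer: 70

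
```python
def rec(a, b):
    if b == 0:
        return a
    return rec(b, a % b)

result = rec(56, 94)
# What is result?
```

rec(56, 94) -> rec(94, 56) -> rec(56, 38) -> rec(38, 18) -> rec(18, 2) -> rec(2, 0) -> 2

Answer: 2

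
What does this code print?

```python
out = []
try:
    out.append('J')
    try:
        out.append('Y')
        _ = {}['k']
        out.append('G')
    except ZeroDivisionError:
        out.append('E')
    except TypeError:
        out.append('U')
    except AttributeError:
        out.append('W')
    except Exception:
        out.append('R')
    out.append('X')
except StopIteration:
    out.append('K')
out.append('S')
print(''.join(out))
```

Execution trace: 'J' (try body) → 'Y' (inner try body) → 'R' (inner except Exception) → 'X' (try body, no exception) → 'S' (after the try/except). Output: JYRXS

Answer: JYRXS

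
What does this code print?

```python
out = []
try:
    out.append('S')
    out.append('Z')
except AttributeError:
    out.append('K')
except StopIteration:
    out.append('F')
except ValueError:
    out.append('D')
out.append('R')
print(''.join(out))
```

Execution trace: 'S' (try body) → 'Z' (try body, no exception) → 'R' (after the try/except). Output: SZR

Answer: SZR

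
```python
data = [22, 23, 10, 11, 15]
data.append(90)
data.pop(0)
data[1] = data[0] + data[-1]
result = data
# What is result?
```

Trace:
`data = [22, 23, 10, 11, 15]` → data = [22, 23, 10, 11, 15]
`data.append(90)` → data = [22, 23, 10, 11, 15, 90]
`data.pop(0)` → data = [23, 10, 11, 15, 90]
`data[1] = data[0] + data[-1]` → data = [23, 113, 11, 15, 90]
`result = data` → result = [23, 113, 11, 15, 90]
So result = [23, 113, 11, 15, 90]

Answer: [23, 113, 11, 15, 90]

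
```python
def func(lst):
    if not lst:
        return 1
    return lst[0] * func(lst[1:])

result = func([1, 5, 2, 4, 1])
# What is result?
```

Product over [1, 5, 2, 4, 1] = 1 * 5 * 2 * 4 * 1 = 40

Answer: 40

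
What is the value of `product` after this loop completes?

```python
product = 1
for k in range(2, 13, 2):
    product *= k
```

Product of even numbers 2 to 12
`product` takes the values: 1 → 2 → 8 → 48 → 384 → 3840 → 46080

Answer: 46080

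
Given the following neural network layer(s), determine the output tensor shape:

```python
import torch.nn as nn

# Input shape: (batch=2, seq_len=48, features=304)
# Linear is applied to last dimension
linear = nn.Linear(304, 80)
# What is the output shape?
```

Input: (2, 48, 304) -> Output: (2, 48, 80)

Answer: (2, 48, 80)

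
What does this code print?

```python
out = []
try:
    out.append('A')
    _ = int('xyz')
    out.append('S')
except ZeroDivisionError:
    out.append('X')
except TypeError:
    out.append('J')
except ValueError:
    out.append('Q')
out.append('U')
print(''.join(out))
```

Execution trace: 'A' (try body) → 'Q' (except ValueError) → 'U' (after the try/except). Output: AQU

Answer: AQU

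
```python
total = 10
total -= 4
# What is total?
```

Trace:
`total = 10` → total = 10
`total -= 4` → total = 6
So total = 6

Answer: 6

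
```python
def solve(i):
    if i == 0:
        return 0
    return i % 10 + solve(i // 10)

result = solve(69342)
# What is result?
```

Sum of digits of 69342: 2 + 4 + 3 + 9 + 6 = 24

Answer: 24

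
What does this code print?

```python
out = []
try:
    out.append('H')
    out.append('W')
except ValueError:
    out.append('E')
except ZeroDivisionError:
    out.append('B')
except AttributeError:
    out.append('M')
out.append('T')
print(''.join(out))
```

Execution trace: 'H' (try body) → 'W' (try body, no exception) → 'T' (after the try/except). Output: HWT

Answer: HWT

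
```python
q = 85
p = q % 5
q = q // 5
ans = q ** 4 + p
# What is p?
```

Trace:
`q = 85` → q = 85
`p = q % 5` → p = 0
`q = q // 5` → q = 17
`ans = q ** 4 + p` → ans = 83521
So p = 0

Answer: 0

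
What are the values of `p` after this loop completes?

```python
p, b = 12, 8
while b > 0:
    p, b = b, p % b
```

GCD of 12 and 8
`p` takes the values: 12 → 8 → 4

Answer: 4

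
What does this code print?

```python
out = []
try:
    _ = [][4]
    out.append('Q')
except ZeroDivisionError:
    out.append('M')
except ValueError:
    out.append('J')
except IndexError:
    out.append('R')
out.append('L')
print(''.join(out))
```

Execution trace: 'R' (except IndexError) → 'L' (after the try/except). Output: RL

Answer: RL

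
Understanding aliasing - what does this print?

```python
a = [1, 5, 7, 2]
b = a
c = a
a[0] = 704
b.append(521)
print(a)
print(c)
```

Key concept: multiple aliases.
Step by step:
`a = [1, 5, 7, 2]` → a = [1, 5, 7, 2]
`b = a` → b = [1, 5, 7, 2] (same object as a)
`c = a` → c = [1, 5, 7, 2] (same object as a, b)
`a[0] = 704` → a = [704, 5, 7, 2] (same object as b, c); b = [704, 5, 7, 2] (same object as a, c); c = [704, 5, 7, 2] (same object as a, b)
`b.append(521)` → a = [704, 5, 7, 2, 521] (same object as b, c); b = [704, 5, 7, 2, 521] (same object as a, c); c = [704, 5, 7, 2, 521] (same object as a, b)
`print(a)` → prints [704, 5, 7, 2, 521]
`print(c)` → prints [704, 5, 7, 2, 521]

Answer:
[704, 5, 7, 2, 521]
[704, 5, 7, 2, 521]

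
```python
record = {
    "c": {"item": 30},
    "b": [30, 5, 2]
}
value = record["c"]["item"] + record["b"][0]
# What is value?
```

Trace:
`record = { ...` → record = {'c': {'item': 30}, 'b': [30, 5, 2]}
`value = record["c"]["item"] + record["b"][0]` → value = 60
So value = 60

Answer: 60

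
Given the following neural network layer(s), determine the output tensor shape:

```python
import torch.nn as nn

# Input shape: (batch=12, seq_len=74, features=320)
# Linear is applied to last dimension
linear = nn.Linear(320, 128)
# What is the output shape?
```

Input: (12, 74, 320) -> Output: (12, 74, 128)

Answer: (12, 74, 128)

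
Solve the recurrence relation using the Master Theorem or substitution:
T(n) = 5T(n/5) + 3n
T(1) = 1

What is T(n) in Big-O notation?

By Master Theorem: a=5, b=5, f(n)=3n. Since log_5(5) = 1 and f(n) = Θ(n^1), Case 2 applies. T(n) = O(n log n).

Answer: O(n log n)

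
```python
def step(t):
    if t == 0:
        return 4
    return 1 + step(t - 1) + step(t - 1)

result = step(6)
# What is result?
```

step(t) = 1 + 2·step(t-1), step(0)=4. Closed form: (4+1)·2^6 - 1 = 319.

Answer: 319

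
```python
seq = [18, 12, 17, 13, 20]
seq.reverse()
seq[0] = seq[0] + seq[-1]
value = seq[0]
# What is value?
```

Trace:
`seq = [18, 12, 17, 13, 20]` → seq = [18, 12, 17, 13, 20]
`seq.reverse()` → seq = [20, 13, 17, 12, 18]
`seq[0] = seq[0] + seq[-1]` → seq = [38, 13, 17, 12, 18]
`value = seq[0]` → value = 38
So value = 38

Answer: 38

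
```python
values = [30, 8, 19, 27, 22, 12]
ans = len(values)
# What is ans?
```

Trace:
`values = [30, 8, 19, 27, 22, 12]` → values = [30, 8, 19, 27, 22, 12]
`ans = len(values)` → ans = 6
So ans = 6

Answer: 6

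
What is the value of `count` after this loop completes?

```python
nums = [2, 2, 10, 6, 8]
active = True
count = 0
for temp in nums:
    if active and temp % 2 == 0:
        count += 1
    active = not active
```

Count even values at even positions
`count` takes the values: 0 → 1 → 2 → 3

Answer: 3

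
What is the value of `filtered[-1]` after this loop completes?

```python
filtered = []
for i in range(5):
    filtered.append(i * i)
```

Last element of squares 0 to 4
`filtered` takes the values: [] → [0] → [0, 1] → [0, 1, 4] → [0, 1, 4, 9] → [0, 1, 4, 9, 16]
So `filtered[-1]` = 16

Answer: 16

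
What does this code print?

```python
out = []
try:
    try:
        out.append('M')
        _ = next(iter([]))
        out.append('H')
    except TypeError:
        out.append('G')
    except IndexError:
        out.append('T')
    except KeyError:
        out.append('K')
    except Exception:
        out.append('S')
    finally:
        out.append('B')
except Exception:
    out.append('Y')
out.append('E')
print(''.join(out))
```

Execution trace: 'M' (inner try body) → 'S' (inner except Exception) → 'B' (inner finally) → 'E' (after the try/except). Output: MSBE

Answer: MSBE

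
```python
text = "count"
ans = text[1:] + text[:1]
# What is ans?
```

Trace:
`text = "count"` → text = 'count'
`ans = text[1:] + text[:1]` → ans = 'ountc'
So ans = 'ountc'

Answer: 'ountc'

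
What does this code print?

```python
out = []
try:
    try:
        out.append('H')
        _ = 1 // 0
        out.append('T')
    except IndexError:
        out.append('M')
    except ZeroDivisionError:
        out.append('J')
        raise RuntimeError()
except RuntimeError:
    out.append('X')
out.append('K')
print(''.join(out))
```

Execution trace: 'H' (inner try body) → 'J' (inner except ZeroDivisionError) → 'X' (outer except RuntimeError) → 'K' (after the try/except). Output: HJXK

Answer: HJXK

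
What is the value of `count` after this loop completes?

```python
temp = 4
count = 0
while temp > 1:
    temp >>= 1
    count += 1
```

Count right shifts until 1
`count` takes the values: 0 → 1 → 2

Answer: 2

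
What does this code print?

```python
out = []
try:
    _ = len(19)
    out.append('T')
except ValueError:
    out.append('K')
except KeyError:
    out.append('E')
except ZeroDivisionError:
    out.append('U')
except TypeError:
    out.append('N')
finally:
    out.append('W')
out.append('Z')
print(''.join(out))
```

Execution trace: 'N' (except TypeError) → 'W' (finally) → 'Z' (after the try/except). Output: NWZ

Answer: NWZ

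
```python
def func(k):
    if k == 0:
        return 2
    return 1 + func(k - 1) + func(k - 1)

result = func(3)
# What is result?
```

func(k) = 1 + 2·func(k-1), func(0)=2. Closed form: (2+1)·2^3 - 1 = 23.

Answer: 23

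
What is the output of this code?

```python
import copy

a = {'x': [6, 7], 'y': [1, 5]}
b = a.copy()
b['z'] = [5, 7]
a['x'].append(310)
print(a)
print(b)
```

Key concept: shallow copy of dict with mutable values.
Step by step:
`a = {'x': [6, 7], 'y': [1, 5]}` → a = {'x': [6, 7], 'y': [1, 5]}
`b = a.copy()` → b = {'x': [6, 7], 'y': [1, 5]}
`b['z'] = [5, 7]` → b = {'x': [6, 7], 'y': [1, 5], 'z': [5, 7]}
`a['x'].append(310)` → a = {'x': [6, 7, 310], 'y': [1, 5]}; b = {'x': [6, 7, 310], 'y': [1, 5], 'z': [5, 7]}
`print(a)` → prints {'x': [6, 7, 310], 'y': [1, 5]}
`print(b)` → prints {'x': [6, 7, 310], 'y': [1, 5], 'z': [5, 7]}

Answer:
{'x': [6, 7, 310], 'y': [1, 5]}
{'x': [6, 7, 310], 'y': [1, 5], 'z': [5, 7]}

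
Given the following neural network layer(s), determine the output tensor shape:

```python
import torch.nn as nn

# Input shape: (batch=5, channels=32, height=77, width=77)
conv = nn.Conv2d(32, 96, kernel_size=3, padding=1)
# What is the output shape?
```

Input: (5, 32, 77, 77) -> Output: (5, 96, 77, 77)

Answer: (5, 96, 77, 77)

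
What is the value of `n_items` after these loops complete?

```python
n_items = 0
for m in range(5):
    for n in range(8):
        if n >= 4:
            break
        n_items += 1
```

Inner breaks at 4, outer runs 5 times
`n_items` takes the values: 0 → 1 → 2 → 3 → 4 → 5 → 6 → 7 → 8 → 9 → 10 → 11 → 12 → 13 → 14 → 15 → 16 → 17 → 18 → 19 → 20

Answer: 20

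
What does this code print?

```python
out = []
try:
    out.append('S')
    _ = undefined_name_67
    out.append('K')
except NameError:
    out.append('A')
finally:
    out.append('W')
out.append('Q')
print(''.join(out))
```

Execution trace: 'S' (try body) → 'A' (except NameError) → 'W' (finally) → 'Q' (after the try/except). Output: SAWQ

Answer: SAWQ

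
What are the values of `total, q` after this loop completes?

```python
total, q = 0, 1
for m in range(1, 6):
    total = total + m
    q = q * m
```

Sum and factorial of 1 to 5
`total, q` takes the values: (0, 1) → (1, 1) → (3, 1) → (3, 2) → (6, 2) → (6, 6) → (10, 6) → (10, 24) → (15, 24) → (15, 120)

Answer: 15, 120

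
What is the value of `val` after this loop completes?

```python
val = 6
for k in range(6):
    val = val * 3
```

Multiply by 3, 6 times: 6 * 3^6 = 4374
`val` takes the values: 6 → 18 → 54 → 162 → 486 → 1458 → 4374

Answer: 4374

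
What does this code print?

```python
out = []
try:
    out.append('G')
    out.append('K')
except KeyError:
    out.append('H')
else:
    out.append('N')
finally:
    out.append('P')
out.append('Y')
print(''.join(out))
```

Execution trace: 'G' (try body) → 'K' (try body, no exception) → 'N' (else) → 'P' (finally) → 'Y' (after the try/except). Output: GKNPY

Answer: GKNPY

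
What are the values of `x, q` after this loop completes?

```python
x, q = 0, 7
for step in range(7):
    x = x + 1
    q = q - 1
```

x goes 0→7, q goes 7→0
`x, q` takes the values: (0, 7) → (1, 7) → (1, 6) → (2, 6) → (2, 5) → (3, 5) → (3, 4) → (4, 4) → (4, 3) → (5, 3) → (5, 2) → (6, 2) → (6, 1) → (7, 1) → (7, 0)

Answer: 7, 0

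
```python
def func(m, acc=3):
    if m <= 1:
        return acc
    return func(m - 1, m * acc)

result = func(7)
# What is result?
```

Accumulator trace (n, acc): (7, 3) -> (6, 21) -> (5, 126) -> (4, 630) -> (3, 2520) -> (2, 7560) -> (1, 15120) -> return 15120

Answer: 15120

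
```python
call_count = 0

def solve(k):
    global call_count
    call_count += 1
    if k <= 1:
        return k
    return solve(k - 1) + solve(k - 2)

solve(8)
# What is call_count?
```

Calls(k) = 1 + Calls(k-1) + Calls(k-2); Calls(0)=Calls(1)=1. For k=8 this gives 67.

Answer: 67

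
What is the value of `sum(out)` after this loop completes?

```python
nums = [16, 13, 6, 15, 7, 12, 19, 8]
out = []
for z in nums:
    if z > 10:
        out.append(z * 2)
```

Sum of doubled values > 10
`out` takes the values: [] → [32] → [32, 26] → [32, 26, 30] → [32, 26, 30, 24] → [32, 26, 30, 24, 38]
So `sum(out)` = 150

Answer: 150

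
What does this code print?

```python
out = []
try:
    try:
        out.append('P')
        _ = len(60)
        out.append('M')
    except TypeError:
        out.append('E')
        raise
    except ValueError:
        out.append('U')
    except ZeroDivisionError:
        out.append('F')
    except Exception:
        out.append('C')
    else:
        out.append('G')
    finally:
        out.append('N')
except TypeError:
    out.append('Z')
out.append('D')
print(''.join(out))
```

Execution trace: 'P' (inner try body) → 'E' (inner except TypeError) → 'N' (inner finally) → 'Z' (outer except TypeError) → 'D' (after the try/except). Output: PENZD

Answer: PENZD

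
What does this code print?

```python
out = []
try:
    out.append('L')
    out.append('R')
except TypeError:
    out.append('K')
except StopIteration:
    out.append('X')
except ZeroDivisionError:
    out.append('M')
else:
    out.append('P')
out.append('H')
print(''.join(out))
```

Execution trace: 'L' (try body) → 'R' (try body, no exception) → 'P' (else) → 'H' (after the try/except). Output: LRPH

Answer: LRPH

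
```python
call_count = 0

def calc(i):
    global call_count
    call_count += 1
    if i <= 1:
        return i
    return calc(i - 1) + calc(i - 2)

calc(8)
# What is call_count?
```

Calls(i) = 1 + Calls(i-1) + Calls(i-2); Calls(0)=Calls(1)=1. For i=8 this gives 67.

Answer: 67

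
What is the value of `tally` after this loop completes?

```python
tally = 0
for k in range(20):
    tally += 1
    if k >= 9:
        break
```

Loop breaks when k reaches 9, tally is 10
`tally` takes the values: 0 → 1 → 2 → 3 → 4 → 5 → 6 → 7 → 8 → 9 → 10

Answer: 10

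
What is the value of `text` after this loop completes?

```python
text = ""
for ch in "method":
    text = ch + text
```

Reverse 'method'
`text` takes the values: "" → "m" → "em" → "tem" → "htem" → "ohtem" → "dohtem"

Answer: "dohtem"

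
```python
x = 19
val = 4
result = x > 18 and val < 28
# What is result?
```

Trace:
`x = 19` → x = 19
`val = 4` → val = 4
`result = x > 18 and val < 28` → result = True
So result = True

Answer: True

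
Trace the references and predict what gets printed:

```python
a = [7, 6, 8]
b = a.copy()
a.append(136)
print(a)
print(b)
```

Key concept: list.copy() creates independent copy.
Step by step:
`a = [7, 6, 8]` → a = [7, 6, 8]
`b = a.copy()` → b = [7, 6, 8]
`a.append(136)` → a = [7, 6, 8, 136]
`print(a)` → prints [7, 6, 8, 136]
`print(b)` → prints [7, 6, 8]

Answer:
[7, 6, 8, 136]
[7, 6, 8]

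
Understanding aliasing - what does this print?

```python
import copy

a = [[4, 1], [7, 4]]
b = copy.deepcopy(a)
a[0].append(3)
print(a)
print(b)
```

Key concept: deep copy is fully independent.
Step by step:
`a = [[4, 1], [7, 4]]` → a = [[4, 1], [7, 4]]
`b = copy.deepcopy(a)` → b = [[4, 1], [7, 4]]
`a[0].append(3)` → a = [[4, 1, 3], [7, 4]]
`print(a)` → prints [[4, 1, 3], [7, 4]]
`print(b)` → prints [[4, 1], [7, 4]]

Answer:
[[4, 1, 3], [7, 4]]
[[4, 1], [7, 4]]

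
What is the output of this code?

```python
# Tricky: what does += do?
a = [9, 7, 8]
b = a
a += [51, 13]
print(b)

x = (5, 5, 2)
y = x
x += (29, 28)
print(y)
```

Key concept: += behavior differs for mutable vs immutable.
Step by step:
`a = [9, 7, 8]` → a = [9, 7, 8]
`b = a` → b = [9, 7, 8] (same object as a)
`a += [51, 13]` → a = [9, 7, 8, 51, 13] (same object as b); b = [9, 7, 8, 51, 13] (same object as a)
`print(b)` → prints [9, 7, 8, 51, 13]
`x = (5, 5, 2)` → x = (5, 5, 2)
`y = x` → y = (5, 5, 2)
`x += (29, 28)` → x = (5, 5, 2, 29, 28)
`print(y)` → prints (5, 5, 2)

Answer:
[9, 7, 8, 51, 13]
(5, 5, 2)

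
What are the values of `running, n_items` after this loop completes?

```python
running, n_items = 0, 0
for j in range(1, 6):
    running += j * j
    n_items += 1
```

Sum of squares and count
`running, n_items` takes the values: (0, 0) → (1, 0) → (1, 1) → (5, 1) → (5, 2) → (14, 2) → (14, 3) → (30, 3) → (30, 4) → (55, 4) → (55, 5)

Answer: 55, 5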